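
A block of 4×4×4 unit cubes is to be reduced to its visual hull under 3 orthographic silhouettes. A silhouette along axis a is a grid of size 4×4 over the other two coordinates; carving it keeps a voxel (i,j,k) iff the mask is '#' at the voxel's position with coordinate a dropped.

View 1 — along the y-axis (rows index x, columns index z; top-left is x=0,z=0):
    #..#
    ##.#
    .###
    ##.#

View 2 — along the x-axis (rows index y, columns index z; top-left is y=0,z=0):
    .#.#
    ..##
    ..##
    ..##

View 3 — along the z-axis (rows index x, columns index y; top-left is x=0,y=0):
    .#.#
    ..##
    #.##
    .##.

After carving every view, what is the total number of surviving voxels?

start: 4×4×4 = 64 voxels
V1 y: intersect with XZ mask (11 set) -- 44 left
V2 x: intersect with YZ mask (8 set) -- 22 left
V3 z: intersect with XY mask (9 set) -- 12 left

voxel count = 12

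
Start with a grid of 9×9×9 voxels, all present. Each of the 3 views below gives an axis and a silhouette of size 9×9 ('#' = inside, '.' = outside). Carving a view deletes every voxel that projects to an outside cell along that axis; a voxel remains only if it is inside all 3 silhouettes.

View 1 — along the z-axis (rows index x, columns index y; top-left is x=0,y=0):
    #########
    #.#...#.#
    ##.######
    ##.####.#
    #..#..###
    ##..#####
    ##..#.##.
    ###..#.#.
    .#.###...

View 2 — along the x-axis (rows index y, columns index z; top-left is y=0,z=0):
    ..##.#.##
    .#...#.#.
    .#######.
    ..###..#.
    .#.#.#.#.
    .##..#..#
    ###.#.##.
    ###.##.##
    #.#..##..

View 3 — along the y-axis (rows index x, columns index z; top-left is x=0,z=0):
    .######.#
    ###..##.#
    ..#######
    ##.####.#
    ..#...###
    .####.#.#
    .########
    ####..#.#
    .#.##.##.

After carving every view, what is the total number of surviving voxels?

full grid |V| = 729
V1 z: intersect with XY mask (54 set) -- 486 left
V2 x: intersect with YZ mask (44 set) -- 258 left
V3 y: intersect with XZ mask (56 set) -- 177 left

|visual hull| = 177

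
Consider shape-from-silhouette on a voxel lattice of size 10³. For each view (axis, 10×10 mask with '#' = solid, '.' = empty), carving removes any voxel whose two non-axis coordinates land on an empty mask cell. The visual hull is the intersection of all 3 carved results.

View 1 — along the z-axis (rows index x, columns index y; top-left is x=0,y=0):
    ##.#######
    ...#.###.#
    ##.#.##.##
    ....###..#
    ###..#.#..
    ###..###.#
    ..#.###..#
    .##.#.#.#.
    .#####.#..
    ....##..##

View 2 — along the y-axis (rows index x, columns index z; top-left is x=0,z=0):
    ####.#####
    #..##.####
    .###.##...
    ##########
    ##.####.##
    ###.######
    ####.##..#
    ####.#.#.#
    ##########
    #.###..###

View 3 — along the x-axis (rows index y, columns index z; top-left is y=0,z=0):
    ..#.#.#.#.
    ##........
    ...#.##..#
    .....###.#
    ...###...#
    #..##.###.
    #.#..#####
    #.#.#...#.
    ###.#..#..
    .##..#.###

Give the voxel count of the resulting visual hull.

remaining voxels: 219

before carving: 1000 voxels (10×10×10)
V1 z: intersect with XY mask (57 set) -- 570 left
V2 y: intersect with XZ mask (79 set) -- 452 left
V3 x: intersect with YZ mask (46 set) -- 219 left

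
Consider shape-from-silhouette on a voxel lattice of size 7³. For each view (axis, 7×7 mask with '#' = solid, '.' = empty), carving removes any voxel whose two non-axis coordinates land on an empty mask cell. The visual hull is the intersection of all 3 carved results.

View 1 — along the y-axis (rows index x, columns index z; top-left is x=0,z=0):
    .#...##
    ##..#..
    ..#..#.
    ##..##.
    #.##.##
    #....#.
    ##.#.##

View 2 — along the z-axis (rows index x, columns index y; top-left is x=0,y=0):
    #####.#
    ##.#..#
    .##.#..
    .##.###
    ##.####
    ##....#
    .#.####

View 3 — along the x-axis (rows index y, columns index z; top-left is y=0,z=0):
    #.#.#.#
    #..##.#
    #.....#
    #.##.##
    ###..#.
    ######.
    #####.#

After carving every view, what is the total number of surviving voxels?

|visual hull| = 75

initial block: 7^3 = 343
  1. axis=1 (XZ plane), |mask|=24  ⇒  voxels=168
  2. axis=2 (XY plane), |mask|=32  ⇒  voxels=117
  3. axis=0 (YZ plane), |mask|=31  ⇒  voxels=75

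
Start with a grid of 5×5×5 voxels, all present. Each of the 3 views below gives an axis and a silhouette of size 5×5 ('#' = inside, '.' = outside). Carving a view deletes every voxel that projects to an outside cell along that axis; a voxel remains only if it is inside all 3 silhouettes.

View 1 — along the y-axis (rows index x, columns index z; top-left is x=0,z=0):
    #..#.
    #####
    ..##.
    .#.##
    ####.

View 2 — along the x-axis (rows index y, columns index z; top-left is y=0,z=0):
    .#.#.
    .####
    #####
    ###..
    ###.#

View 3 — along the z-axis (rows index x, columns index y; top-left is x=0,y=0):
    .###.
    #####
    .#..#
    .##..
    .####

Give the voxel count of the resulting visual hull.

voxel count = 44

start: 5×5×5 = 125 voxels
after view 1 [y-axis, 16 of 25 cells solid] → remaining = 80
after view 2 [x-axis, 18 of 25 cells solid] → remaining = 57
after view 3 [z-axis, 16 of 25 cells solid] → remaining = 44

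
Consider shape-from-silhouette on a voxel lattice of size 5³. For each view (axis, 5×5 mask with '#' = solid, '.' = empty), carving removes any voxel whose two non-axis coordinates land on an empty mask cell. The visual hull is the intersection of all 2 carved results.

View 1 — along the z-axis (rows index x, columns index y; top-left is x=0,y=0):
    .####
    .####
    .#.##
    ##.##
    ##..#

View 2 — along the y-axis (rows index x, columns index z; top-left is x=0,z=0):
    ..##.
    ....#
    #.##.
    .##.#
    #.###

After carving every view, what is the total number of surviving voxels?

remaining voxels: 45

full grid |V| = 125
[1] z-view keeps 18 columns → grid now 90
[2] y-view keeps 13 columns → grid now 45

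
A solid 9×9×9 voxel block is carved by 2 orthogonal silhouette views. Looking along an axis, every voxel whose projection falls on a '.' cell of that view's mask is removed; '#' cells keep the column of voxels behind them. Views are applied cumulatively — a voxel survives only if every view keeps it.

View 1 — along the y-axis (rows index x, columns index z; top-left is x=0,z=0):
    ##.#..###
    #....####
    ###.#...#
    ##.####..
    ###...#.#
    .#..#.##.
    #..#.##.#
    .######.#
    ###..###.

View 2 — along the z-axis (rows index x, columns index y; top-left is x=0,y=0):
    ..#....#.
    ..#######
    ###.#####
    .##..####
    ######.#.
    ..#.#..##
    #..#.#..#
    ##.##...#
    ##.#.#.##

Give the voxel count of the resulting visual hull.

start: 9×9×9 = 729 voxels
V1 y: intersect with XZ mask (49 set) -- 441 left
V2 z: intersect with XY mask (49 set) -- 265 left

265 voxels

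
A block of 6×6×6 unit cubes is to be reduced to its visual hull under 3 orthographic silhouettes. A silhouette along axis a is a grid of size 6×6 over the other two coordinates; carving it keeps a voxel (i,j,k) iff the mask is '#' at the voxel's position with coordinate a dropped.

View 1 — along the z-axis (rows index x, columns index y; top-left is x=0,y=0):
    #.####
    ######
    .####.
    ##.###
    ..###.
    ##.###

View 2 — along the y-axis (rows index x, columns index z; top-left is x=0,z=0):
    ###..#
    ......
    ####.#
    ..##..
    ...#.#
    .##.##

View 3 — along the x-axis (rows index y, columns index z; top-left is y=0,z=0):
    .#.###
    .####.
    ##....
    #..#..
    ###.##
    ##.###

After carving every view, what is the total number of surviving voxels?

voxel count = 44

start: 6×6×6 = 216 voxels
after view 1 [z-axis, 28 of 36 cells solid] → remaining = 168
after view 2 [y-axis, 17 of 36 cells solid] → remaining = 76
after view 3 [x-axis, 22 of 36 cells solid] → remaining = 44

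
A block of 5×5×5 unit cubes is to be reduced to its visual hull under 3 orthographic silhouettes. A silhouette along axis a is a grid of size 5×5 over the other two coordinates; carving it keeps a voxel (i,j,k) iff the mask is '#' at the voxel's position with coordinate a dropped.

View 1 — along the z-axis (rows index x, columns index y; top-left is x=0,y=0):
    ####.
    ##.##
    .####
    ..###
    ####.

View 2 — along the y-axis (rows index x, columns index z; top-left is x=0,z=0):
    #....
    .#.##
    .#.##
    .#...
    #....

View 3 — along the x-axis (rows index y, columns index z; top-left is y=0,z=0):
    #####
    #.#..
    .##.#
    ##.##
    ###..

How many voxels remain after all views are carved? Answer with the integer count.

initial block: 5^3 = 125
step 1: project along z, AND mask (19/25) → |grid| = 95
step 2: project along y, AND mask (9/25) → |grid| = 35
step 3: project along x, AND mask (17/25) → |grid| = 22

22 voxels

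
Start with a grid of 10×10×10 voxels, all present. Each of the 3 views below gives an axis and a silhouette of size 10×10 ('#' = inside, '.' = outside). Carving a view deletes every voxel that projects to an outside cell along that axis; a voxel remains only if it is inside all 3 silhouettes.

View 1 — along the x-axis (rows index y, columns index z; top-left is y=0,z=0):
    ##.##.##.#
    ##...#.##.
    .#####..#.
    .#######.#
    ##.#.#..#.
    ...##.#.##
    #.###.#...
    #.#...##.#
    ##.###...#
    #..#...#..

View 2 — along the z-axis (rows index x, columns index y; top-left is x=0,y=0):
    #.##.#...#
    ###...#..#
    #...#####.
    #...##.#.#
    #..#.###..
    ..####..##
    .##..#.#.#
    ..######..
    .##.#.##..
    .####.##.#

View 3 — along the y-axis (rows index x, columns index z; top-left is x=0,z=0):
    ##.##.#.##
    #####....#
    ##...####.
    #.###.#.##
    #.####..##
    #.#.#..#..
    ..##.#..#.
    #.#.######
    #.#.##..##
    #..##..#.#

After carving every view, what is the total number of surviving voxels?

voxel count = 178

initial block: 10^3 = 1000
after view 1 [x-axis, 55 of 100 cells solid] → remaining = 550
after view 2 [z-axis, 55 of 100 cells solid] → remaining = 297
after view 3 [y-axis, 60 of 100 cells solid] → remaining = 178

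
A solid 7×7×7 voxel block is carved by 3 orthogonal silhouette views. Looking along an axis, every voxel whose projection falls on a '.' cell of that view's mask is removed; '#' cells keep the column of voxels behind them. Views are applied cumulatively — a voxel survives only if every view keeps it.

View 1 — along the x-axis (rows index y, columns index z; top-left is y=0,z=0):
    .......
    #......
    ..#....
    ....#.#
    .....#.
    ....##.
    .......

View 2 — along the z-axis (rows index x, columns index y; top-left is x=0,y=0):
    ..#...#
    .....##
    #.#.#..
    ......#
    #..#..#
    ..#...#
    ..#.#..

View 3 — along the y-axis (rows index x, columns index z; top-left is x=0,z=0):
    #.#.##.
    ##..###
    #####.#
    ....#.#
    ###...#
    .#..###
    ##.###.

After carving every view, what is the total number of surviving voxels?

voxel count = 6

start: 7×7×7 = 343 voxels
  1. axis=0 (YZ plane), |mask|=7  ⇒  voxels=49
  2. axis=2 (XY plane), |mask|=15  ⇒  voxels=10
  3. axis=1 (XZ plane), |mask|=30  ⇒  voxels=6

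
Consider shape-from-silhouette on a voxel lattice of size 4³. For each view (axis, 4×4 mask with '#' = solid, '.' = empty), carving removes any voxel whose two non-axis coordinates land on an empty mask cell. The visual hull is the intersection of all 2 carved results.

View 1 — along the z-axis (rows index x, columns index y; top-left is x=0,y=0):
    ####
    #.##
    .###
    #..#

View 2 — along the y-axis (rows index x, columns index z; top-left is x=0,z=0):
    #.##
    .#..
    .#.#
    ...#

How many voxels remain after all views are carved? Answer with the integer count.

|visual hull| = 23

before carving: 64 voxels (4×4×4)
V1 z: intersect with XY mask (12 set) -- 48 left
V2 y: intersect with XZ mask (7 set) -- 23 left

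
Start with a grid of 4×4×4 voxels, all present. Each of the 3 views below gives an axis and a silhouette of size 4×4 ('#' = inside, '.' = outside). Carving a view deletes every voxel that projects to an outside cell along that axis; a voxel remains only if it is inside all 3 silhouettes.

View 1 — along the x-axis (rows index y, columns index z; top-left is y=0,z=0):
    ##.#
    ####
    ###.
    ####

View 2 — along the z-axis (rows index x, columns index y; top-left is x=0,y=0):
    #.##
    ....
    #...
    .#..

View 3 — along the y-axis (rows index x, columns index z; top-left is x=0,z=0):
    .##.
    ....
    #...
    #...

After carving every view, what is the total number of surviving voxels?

before carving: 64 voxels (4×4×4)
step 1: project along x, AND mask (14/16) → |grid| = 56
step 2: project along z, AND mask (5/16) → |grid| = 17
step 3: project along y, AND mask (4/16) → |grid| = 7

|visual hull| = 7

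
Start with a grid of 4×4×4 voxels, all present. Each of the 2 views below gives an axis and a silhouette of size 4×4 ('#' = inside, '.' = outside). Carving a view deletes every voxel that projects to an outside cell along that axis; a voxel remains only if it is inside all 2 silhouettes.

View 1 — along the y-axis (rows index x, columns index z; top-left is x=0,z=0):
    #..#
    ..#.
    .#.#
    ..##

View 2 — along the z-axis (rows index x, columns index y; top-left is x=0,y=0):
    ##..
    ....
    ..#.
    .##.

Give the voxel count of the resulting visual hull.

before carving: 64 voxels (4×4×4)
carve view 1 (along y, XZ-mask fill 7/16): 28 voxels remain
carve view 2 (along z, XY-mask fill 5/16): 10 voxels remain

voxel count = 10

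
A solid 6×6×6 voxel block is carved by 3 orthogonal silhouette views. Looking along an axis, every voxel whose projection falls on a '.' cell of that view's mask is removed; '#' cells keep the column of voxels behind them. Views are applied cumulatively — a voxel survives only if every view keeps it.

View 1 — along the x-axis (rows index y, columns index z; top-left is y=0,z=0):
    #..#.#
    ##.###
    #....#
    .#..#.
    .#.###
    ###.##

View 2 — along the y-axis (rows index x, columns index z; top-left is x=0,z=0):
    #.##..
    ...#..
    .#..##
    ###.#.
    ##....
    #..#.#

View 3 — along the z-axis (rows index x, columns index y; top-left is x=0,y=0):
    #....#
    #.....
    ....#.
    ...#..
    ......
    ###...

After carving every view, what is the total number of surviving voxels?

full grid |V| = 216
V1 x: intersect with YZ mask (21 set) -- 126 left
V2 y: intersect with XZ mask (16 set) -- 57 left
V3 z: intersect with XY mask (8 set) -- 18 left

remaining voxels: 18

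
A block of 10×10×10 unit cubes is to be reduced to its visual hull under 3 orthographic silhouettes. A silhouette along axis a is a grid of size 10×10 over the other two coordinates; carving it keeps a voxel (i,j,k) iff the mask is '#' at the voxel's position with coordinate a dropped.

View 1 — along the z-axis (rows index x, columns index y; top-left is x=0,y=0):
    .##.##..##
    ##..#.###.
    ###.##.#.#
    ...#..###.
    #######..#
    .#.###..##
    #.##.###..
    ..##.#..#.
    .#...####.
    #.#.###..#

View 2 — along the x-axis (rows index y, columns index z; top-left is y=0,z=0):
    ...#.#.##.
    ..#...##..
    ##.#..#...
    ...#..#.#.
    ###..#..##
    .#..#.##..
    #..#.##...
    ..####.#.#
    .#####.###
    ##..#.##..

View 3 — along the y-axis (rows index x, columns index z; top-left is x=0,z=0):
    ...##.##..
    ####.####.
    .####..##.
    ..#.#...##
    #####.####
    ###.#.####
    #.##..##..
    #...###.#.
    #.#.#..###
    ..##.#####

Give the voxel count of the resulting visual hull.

full grid |V| = 1000
[1] z-view keeps 58 columns → grid now 580
[2] x-view keeps 47 columns → grid now 272
[3] y-view keeps 62 columns → grid now 177

voxel count = 177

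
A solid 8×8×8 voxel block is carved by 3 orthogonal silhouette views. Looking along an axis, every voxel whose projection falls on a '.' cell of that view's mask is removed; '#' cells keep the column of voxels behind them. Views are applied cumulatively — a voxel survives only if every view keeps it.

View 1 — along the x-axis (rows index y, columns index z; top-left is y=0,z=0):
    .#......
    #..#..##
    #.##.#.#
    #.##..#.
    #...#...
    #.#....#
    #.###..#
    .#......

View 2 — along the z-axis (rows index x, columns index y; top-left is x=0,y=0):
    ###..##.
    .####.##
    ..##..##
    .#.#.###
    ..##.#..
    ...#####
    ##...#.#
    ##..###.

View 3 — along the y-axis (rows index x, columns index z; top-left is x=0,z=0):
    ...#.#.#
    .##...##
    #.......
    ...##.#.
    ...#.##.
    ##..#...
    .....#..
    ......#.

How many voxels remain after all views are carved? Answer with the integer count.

|visual hull| = 38

before carving: 512 voxels (8×8×8)
[1] x-view keeps 25 columns → grid now 200
[2] z-view keeps 37 columns → grid now 122
[3] y-view keeps 19 columns → grid now 38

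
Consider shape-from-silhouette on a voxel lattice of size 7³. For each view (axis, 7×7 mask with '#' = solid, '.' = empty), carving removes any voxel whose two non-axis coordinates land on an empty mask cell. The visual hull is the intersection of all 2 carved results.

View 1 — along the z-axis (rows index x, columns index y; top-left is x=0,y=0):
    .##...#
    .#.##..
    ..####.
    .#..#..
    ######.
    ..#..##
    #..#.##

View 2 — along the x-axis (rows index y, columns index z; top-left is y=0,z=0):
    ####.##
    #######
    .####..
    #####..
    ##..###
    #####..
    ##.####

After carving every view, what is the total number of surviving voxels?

initial block: 7^3 = 343
after view 1 [z-axis, 25 of 49 cells solid] → remaining = 175
after view 2 [x-axis, 38 of 49 cells solid] → remaining = 134

remaining voxels: 134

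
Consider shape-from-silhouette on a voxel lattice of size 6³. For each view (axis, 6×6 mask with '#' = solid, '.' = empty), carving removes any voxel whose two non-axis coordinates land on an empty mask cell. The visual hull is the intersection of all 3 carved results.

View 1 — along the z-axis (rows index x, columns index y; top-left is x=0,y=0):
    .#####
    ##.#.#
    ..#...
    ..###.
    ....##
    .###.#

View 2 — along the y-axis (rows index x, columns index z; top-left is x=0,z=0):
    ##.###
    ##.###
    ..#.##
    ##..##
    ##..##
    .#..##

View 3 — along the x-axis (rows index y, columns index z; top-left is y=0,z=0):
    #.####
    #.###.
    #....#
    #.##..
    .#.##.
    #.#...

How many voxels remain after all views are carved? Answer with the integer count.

|visual hull| = 32

start: 6×6×6 = 216 voxels
  1. axis=2 (XY plane), |mask|=19  ⇒  voxels=114
  2. axis=1 (XZ plane), |mask|=24  ⇒  voxels=80
  3. axis=0 (YZ plane), |mask|=19  ⇒  voxels=32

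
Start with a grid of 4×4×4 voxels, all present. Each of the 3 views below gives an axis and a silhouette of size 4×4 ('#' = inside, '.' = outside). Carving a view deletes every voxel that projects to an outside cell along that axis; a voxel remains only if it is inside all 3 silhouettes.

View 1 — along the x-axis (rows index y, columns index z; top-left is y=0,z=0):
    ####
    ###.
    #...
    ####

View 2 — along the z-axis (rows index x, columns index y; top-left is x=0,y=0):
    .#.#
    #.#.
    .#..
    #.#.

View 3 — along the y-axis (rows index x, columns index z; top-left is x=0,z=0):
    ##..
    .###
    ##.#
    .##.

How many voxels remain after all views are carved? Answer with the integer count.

remaining voxels: 11

full grid |V| = 64
[1] x-view keeps 12 columns → grid now 48
[2] z-view keeps 7 columns → grid now 20
[3] y-view keeps 10 columns → grid now 11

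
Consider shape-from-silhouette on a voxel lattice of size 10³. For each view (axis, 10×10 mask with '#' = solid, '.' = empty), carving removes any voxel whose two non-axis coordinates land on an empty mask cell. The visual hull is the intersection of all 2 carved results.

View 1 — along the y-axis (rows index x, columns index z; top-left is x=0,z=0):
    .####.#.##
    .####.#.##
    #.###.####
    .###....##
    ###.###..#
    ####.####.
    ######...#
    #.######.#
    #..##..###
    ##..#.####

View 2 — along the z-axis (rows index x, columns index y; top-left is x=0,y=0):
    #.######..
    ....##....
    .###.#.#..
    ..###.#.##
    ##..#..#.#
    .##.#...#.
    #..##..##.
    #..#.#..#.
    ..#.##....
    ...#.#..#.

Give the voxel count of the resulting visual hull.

voxel count = 306

initial block: 10^3 = 1000
carve view 1 (along y, XZ-mask fill 70/100): 700 voxels remain
carve view 2 (along z, XY-mask fill 44/100): 306 voxels remain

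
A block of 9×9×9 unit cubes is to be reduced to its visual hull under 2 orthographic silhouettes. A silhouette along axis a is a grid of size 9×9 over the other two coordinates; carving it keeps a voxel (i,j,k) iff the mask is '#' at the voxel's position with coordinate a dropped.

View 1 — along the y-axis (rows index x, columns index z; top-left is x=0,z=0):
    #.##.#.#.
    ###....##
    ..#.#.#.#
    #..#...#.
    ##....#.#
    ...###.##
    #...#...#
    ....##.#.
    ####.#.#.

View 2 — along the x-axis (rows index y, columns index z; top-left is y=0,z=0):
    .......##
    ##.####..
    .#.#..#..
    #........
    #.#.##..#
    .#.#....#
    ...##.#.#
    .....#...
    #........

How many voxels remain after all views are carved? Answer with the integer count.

full grid |V| = 729
after view 1 [y-axis, 38 of 81 cells solid] → remaining = 342
after view 2 [x-axis, 26 of 81 cells solid] → remaining = 109

voxel count = 109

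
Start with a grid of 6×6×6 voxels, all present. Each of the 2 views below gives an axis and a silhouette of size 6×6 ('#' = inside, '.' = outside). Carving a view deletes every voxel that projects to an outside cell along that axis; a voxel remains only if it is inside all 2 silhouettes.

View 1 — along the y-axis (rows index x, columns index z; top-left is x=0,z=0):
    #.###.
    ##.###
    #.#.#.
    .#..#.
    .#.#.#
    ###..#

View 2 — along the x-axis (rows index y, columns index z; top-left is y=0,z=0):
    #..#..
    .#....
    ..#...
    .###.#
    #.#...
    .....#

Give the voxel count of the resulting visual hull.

37 voxels

start: 6×6×6 = 216 voxels
step 1: project along y, AND mask (21/36) → |grid| = 126
step 2: project along x, AND mask (11/36) → |grid| = 37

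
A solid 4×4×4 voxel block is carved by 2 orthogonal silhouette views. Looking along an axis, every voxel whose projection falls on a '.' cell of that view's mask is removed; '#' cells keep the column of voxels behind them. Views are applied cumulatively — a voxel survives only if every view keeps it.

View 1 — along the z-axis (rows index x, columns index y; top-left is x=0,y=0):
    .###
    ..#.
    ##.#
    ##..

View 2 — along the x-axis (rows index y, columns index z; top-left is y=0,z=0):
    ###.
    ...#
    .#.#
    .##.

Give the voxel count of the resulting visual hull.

voxel count = 17

full grid |V| = 64
[1] z-view keeps 9 columns → grid now 36
[2] x-view keeps 8 columns → grid now 17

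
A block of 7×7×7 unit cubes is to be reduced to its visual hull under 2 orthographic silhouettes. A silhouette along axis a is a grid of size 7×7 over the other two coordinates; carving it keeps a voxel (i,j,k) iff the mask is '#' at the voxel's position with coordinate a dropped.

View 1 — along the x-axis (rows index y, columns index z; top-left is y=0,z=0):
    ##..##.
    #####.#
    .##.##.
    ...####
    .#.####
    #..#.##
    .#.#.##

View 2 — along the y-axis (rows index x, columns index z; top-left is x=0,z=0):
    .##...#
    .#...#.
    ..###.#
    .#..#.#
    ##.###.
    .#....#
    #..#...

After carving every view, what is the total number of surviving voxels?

remaining voxels: 97

start: 7×7×7 = 343 voxels
after view 1 [x-axis, 31 of 49 cells solid] → remaining = 217
after view 2 [y-axis, 21 of 49 cells solid] → remaining = 97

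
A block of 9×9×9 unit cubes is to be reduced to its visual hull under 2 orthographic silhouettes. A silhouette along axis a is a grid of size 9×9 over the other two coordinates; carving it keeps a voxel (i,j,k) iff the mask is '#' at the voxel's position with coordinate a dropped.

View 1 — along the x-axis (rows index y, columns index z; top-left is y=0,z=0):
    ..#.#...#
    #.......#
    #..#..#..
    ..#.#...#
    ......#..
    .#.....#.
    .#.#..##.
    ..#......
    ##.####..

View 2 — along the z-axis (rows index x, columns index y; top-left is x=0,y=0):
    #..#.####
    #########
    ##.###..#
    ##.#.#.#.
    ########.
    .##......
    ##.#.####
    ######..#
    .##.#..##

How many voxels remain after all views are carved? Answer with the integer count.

initial block: 9^3 = 729
after view 1 [x-axis, 25 of 81 cells solid] → remaining = 225
after view 2 [z-axis, 55 of 81 cells solid] → remaining = 150

remaining voxels: 150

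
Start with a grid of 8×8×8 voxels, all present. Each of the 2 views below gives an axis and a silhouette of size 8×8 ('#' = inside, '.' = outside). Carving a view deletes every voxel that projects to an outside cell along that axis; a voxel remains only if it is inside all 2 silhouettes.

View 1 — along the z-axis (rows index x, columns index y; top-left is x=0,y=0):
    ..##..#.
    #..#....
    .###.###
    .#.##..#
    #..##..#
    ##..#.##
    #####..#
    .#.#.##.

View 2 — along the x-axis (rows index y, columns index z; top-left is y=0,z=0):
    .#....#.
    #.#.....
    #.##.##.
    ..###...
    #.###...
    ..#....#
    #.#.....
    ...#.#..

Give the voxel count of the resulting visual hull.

before carving: 512 voxels (8×8×8)
step 1: project along z, AND mask (34/64) → |grid| = 272
step 2: project along x, AND mask (22/64) → |grid| = 92

remaining voxels: 92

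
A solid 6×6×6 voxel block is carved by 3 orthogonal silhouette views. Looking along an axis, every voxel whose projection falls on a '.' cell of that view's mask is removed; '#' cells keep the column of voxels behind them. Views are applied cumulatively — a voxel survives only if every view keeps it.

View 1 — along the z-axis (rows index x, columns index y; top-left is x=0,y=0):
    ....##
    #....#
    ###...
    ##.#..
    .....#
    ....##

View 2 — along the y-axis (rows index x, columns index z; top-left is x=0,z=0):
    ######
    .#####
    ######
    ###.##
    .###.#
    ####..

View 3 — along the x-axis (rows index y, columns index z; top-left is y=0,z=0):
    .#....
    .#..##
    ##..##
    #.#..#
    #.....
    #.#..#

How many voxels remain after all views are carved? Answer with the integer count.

|visual hull| = 27

initial block: 6^3 = 216
step 1: project along z, AND mask (13/36) → |grid| = 78
step 2: project along y, AND mask (30/36) → |grid| = 67
step 3: project along x, AND mask (15/36) → |grid| = 27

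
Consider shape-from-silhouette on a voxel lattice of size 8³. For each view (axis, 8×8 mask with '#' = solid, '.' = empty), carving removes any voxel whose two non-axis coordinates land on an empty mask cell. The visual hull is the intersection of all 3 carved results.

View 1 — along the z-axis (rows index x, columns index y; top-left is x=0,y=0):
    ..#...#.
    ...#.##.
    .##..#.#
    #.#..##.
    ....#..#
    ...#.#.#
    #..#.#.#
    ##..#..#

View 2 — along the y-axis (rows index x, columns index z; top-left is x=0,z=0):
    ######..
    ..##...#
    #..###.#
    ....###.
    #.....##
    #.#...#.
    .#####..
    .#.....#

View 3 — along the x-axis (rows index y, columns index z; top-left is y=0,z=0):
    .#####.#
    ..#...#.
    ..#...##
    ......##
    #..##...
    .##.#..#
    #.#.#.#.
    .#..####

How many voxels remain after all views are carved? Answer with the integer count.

voxel count = 41

start: 8×8×8 = 512 voxels
  1. axis=2 (XY plane), |mask|=26  ⇒  voxels=208
  2. axis=1 (XZ plane), |mask|=30  ⇒  voxels=96
  3. axis=0 (YZ plane), |mask|=29  ⇒  voxels=41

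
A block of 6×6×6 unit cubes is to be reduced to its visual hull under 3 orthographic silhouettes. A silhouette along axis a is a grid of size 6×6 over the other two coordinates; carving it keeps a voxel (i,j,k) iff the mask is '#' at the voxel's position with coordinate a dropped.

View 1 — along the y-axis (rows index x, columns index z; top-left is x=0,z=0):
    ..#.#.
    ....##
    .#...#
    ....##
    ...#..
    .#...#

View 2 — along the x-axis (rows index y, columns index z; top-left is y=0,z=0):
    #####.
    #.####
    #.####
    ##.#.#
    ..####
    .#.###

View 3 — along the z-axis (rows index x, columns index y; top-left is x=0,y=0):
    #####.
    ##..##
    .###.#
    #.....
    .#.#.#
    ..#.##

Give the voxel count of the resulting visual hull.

remaining voxels: 29

before carving: 216 voxels (6×6×6)
step 1: project along y, AND mask (11/36) → |grid| = 66
step 2: project along x, AND mask (27/36) → |grid| = 51
step 3: project along z, AND mask (20/36) → |grid| = 29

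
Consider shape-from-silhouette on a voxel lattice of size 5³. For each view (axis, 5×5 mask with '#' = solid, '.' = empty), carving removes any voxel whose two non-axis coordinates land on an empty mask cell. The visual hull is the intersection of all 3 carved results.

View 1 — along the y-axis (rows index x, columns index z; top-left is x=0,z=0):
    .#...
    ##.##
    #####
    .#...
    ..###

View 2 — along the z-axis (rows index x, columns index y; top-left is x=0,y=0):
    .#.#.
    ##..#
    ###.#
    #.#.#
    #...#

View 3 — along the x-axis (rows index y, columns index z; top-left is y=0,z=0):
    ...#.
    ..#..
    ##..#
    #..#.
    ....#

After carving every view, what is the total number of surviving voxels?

remaining voxels: 11

before carving: 125 voxels (5×5×5)
step 1: project along y, AND mask (14/25) → |grid| = 70
step 2: project along z, AND mask (14/25) → |grid| = 43
step 3: project along x, AND mask (8/25) → |grid| = 11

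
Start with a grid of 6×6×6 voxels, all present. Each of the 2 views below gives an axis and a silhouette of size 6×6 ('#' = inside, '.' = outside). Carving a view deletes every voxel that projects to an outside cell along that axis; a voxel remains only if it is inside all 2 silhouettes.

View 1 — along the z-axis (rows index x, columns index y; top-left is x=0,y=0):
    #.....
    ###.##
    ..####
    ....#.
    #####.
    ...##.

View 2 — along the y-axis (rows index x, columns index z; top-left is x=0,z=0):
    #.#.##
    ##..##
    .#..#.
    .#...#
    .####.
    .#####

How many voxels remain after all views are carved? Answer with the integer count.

|visual hull| = 64

initial block: 6^3 = 216
[1] z-view keeps 18 columns → grid now 108
[2] y-view keeps 21 columns → grid now 64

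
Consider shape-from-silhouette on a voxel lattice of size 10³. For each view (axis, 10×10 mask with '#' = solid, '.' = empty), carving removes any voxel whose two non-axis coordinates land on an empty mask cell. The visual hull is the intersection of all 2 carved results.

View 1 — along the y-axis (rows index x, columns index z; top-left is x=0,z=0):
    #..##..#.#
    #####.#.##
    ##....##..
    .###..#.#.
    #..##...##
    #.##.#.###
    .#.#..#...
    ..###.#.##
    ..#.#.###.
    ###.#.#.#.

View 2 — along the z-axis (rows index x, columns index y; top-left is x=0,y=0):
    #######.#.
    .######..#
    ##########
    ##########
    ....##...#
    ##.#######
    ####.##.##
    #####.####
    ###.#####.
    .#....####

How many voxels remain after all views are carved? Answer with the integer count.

full grid |V| = 1000
after view 1 [y-axis, 54 of 100 cells solid] → remaining = 540
after view 2 [z-axis, 77 of 100 cells solid] → remaining = 412

|visual hull| = 412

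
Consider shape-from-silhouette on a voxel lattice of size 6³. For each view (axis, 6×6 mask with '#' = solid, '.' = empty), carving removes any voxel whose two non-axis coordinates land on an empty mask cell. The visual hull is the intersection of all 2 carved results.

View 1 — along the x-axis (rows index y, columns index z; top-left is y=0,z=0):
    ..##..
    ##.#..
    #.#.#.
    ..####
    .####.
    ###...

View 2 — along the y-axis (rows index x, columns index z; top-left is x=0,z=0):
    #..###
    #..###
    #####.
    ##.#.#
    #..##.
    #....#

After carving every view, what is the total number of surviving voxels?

start: 6×6×6 = 216 voxels
V1 x: intersect with YZ mask (19 set) -- 114 left
V2 y: intersect with XZ mask (22 set) -- 65 left

remaining voxels: 65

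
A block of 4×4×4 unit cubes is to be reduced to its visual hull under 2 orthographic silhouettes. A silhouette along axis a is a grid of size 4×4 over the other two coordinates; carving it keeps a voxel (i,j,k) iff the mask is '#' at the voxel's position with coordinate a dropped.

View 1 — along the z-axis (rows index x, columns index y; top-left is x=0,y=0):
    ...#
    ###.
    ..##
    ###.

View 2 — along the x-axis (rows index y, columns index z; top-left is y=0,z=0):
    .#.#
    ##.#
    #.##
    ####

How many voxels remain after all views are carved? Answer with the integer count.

voxel count = 27

before carving: 64 voxels (4×4×4)
carve view 1 (along z, XY-mask fill 9/16): 36 voxels remain
carve view 2 (along x, YZ-mask fill 12/16): 27 voxels remain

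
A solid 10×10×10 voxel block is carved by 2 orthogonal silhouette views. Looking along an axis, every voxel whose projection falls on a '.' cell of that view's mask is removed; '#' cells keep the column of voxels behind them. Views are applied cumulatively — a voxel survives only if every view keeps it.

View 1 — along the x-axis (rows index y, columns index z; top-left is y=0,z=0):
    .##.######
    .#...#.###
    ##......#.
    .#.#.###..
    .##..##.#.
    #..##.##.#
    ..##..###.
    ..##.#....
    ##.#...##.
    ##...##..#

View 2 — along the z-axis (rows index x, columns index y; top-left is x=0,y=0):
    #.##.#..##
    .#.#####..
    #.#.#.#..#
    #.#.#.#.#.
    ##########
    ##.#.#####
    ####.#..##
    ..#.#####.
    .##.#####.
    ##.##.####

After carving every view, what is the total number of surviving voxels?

342 voxels

full grid |V| = 1000
after view 1 [x-axis, 50 of 100 cells solid] → remaining = 500
after view 2 [z-axis, 68 of 100 cells solid] → remaining = 342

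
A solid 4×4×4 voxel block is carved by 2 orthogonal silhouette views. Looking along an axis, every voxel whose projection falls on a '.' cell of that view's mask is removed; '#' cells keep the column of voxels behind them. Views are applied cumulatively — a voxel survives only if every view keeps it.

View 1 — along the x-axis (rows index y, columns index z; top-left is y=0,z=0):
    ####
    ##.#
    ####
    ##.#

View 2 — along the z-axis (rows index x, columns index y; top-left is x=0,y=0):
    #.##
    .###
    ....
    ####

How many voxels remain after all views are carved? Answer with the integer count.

before carving: 64 voxels (4×4×4)
after view 1 [x-axis, 14 of 16 cells solid] → remaining = 56
after view 2 [z-axis, 10 of 16 cells solid] → remaining = 35

|visual hull| = 35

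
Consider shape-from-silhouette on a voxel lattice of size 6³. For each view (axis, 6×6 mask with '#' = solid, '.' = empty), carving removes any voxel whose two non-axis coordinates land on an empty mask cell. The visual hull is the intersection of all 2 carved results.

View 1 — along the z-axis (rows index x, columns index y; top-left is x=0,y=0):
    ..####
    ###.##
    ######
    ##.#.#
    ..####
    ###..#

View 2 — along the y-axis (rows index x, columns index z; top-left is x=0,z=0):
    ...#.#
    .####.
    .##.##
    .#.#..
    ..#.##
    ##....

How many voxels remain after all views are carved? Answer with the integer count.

voxel count = 80

initial block: 6^3 = 216
carve view 1 (along z, XY-mask fill 27/36): 162 voxels remain
carve view 2 (along y, XZ-mask fill 17/36): 80 voxels remain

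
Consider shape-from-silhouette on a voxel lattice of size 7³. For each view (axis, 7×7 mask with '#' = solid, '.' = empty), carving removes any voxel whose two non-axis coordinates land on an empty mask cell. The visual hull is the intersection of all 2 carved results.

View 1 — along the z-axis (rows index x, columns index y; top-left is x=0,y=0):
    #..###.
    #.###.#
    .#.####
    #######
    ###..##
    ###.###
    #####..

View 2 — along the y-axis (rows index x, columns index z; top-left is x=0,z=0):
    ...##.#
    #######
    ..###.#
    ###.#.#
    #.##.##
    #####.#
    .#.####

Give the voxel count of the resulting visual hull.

before carving: 343 voxels (7×7×7)
V1 z: intersect with XY mask (37 set) -- 259 left
V2 y: intersect with XZ mask (35 set) -- 188 left

188 voxels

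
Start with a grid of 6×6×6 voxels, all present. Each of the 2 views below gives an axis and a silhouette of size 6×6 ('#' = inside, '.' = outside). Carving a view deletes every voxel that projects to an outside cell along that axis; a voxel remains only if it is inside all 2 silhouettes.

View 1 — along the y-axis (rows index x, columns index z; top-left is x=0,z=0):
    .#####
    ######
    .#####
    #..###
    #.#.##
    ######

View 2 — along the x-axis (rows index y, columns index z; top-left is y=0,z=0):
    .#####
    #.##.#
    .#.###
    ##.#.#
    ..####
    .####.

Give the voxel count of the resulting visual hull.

voxel count = 128

initial block: 6^3 = 216
carve view 1 (along y, XZ-mask fill 30/36): 180 voxels remain
carve view 2 (along x, YZ-mask fill 25/36): 128 voxels remain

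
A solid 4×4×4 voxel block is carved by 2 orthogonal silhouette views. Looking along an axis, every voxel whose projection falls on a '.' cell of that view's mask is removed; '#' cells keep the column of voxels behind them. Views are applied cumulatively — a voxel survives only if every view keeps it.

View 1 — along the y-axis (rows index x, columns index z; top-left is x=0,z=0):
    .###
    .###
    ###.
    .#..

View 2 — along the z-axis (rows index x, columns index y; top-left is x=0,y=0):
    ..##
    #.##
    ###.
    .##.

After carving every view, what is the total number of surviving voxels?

full grid |V| = 64
V1 y: intersect with XZ mask (10 set) -- 40 left
V2 z: intersect with XY mask (10 set) -- 26 left

remaining voxels: 26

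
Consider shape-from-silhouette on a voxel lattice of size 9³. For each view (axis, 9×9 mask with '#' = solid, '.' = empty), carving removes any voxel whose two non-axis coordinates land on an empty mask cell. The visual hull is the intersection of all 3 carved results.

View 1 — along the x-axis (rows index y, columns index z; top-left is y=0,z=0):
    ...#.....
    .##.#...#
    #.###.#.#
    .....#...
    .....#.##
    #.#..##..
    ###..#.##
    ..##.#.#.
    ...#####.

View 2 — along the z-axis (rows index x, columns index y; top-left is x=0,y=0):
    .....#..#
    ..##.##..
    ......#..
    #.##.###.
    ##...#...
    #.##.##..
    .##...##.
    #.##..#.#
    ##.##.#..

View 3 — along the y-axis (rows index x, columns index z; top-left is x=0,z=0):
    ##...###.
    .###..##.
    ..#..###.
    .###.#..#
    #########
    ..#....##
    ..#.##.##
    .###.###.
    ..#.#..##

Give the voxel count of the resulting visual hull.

remaining voxels: 80

full grid |V| = 729
[1] x-view keeps 34 columns → grid now 306
[2] z-view keeps 35 columns → grid now 135
[3] y-view keeps 46 columns → grid now 80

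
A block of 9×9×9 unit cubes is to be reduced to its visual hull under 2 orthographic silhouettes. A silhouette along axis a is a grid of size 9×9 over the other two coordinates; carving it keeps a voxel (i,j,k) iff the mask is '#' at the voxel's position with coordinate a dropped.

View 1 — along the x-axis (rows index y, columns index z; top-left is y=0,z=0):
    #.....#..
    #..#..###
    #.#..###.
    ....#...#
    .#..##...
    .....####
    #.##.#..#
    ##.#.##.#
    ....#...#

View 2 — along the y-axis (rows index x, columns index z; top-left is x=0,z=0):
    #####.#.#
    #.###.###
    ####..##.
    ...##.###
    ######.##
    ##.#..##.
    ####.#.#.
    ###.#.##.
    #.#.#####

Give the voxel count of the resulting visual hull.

full grid |V| = 729
carve view 1 (along x, YZ-mask fill 34/81): 306 voxels remain
carve view 2 (along y, XZ-mask fill 57/81): 209 voxels remain

|visual hull| = 209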